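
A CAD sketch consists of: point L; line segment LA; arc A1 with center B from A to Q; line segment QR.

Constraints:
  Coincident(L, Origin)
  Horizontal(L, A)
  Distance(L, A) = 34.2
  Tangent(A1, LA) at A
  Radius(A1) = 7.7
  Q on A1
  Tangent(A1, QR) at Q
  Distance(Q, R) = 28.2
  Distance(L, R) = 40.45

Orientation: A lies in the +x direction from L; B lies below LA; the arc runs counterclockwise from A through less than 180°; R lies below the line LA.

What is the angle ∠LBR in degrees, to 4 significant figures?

77.40°

L is at the origin; L and A share the same y with |LA| = 34.2 and A on the +x side, so A = (34.20, 0.000). A1 meets LA tangentially, so BA is at right angles to LA, so B = A + (0, -7.7) = (34.20, -7.700). Since BQ ⟂ QR (tangency), |BR| = √(7.7² + 28.2²) = 29.23 regardless of where Q sits on A1. So R lies on both circle(L, 40.45) and circle(B, 29.23); the below-LA intersection is R = (21.71, -34.13). Q is the foot of the tangent from R: Q = (26.62, -6.360).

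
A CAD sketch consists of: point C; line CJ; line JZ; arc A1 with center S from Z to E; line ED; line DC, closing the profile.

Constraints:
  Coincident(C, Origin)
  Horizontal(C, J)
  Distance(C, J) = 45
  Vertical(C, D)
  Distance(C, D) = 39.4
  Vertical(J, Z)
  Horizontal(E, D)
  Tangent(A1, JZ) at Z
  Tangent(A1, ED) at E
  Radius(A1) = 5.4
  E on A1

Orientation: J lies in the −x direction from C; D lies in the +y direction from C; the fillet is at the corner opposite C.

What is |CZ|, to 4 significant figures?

56.40

C is at the origin; C and J share the same y with |CJ| = 45.0 and J on the −x side, so J = (-45.00, 0.000). CD is vertical with |CD| = 39.4 and D on the +y side, so D = (0.000, 39.40). The virtual corner opposite C is at (-45.00, 39.40). The tangent condition forces SZ to be normal to JZ and tangency of A1 to ED means the radius SE is perpendicular to ED, with radius 5.4, so the center S sits 5.4 in from both sides at S = (-39.60, 34.00). That places the tangent points at Z = (-45.00, 34.00) on JZ and E = (-39.60, 39.40) on ED. Then |CZ| = |Z − C| = 56.40.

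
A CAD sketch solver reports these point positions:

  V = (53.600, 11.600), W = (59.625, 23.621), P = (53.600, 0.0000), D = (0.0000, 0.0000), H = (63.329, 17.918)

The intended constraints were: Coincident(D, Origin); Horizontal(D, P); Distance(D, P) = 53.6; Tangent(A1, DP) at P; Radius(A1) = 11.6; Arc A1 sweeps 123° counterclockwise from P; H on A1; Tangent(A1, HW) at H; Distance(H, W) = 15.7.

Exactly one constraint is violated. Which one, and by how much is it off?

Distance(H, W) = 15.7 — off by 8.90.

D = (0.00, 0.00) ✓; D.y = 0.00, P.y = 0.00 ✓; |DP| = 53.60 ✓; ∠(VP, PD) = 90.00° ✓; |VP| = 11.60 ✓; bearing(V→H) − bearing(V→P) = 123.0° ✓; |VH| = 11.60 ✓; ∠(VH, HW) = 90.00° ✓; |HW| = 6.800 ✗.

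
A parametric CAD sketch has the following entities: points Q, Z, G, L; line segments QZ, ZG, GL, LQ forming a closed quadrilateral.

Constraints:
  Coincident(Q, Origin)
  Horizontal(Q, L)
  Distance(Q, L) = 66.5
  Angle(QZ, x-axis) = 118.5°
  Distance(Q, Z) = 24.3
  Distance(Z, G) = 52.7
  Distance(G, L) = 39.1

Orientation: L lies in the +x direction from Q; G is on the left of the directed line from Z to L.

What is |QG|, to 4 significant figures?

49.95

Q is at the origin; Q and L share the same y with |QL| = 66.5 and L in +x, so L = (66.5, 0). QZ runs at 118.5° with |QZ| = 24.3, so Z = (-11.59, 21.36). G is determined by |ZG| = 52.7 and |GL| = 39.1 together: it lies at the intersection of circle(Z, 52.7) and circle(L, 39.1). With |ZL| = 80.96, the foot of the radical line on ZL is 48.19 from Z and the perpendicular offset is √(52.7² − 48.19²) = 21.33. Taking the left-of-ZL solution: G = (40.52, 29.22).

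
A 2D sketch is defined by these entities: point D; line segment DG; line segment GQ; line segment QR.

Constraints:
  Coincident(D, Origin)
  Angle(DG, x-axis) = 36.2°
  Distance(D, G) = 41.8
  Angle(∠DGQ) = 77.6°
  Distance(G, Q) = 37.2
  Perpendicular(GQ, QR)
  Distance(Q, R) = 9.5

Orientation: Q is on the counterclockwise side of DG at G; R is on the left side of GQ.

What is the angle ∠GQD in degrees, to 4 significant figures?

55.34°

D is at the origin; DG runs at 36.2° with length 41.8, so G = 41.8·(cos 36.2°, sin 36.2°) = (33.73, 24.69). ∠DGQ = 77.6°, so GQ runs at 36.2° + (180° − 77.6°) = 138.6° from the x-axis; with |GQ| = 37.2, Q = G + 37.2·(cos 138.6°, sin 138.6°) = (5.827, 49.29). Then cos ∠GQD = QG·QD / (|QG||QD|), giving 55.34°.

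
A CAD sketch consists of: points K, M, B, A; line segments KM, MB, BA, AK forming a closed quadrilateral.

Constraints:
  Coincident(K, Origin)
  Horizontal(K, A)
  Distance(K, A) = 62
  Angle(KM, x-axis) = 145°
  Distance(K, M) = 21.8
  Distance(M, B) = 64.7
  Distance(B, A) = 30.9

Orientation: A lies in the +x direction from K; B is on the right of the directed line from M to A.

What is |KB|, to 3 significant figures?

43.0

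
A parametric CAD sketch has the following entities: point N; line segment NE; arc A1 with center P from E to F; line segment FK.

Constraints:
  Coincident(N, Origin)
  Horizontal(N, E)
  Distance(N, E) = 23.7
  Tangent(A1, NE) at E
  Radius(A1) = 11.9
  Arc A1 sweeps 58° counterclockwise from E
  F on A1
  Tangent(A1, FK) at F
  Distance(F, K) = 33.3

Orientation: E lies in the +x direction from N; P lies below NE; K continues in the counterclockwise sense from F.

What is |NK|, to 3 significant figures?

34.1

N is at the origin; NE is horizontal with |NE| = 23.7 and E on the +x side, so E = (23.7, 0.00). A1 meets NE tangentially, so PE is at right angles to NE, so P = E + (0, -11.9) = (23.7, -11.9). On A1, E sits at bearing 90° from P; a 58° counterclockwise sweep puts F at bearing 148°, so F = P + 11.9·(cos 148°, sin 148°) = (13.6, -5.59). The tangent condition forces PF to be normal to FK, so FK runs along (−sin 148°, cos 148°); with |FK| = 33.3, K = (-4.04, -33.8). Then |NK| = |K − N| = 34.1.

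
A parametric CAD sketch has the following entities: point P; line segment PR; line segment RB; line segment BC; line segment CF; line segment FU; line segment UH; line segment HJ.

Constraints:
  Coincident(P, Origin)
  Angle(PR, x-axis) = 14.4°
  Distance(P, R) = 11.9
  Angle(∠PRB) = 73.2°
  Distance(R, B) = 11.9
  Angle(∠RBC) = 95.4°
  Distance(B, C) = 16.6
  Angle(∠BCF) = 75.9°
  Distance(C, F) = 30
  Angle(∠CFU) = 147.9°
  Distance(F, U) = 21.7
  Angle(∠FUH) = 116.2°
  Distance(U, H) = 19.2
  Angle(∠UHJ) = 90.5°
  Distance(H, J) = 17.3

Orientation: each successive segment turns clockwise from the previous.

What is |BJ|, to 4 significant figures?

28.26

P is at the origin; PR runs at 14.4° with length 11.9, so R = (11.53, 2.959). ∠PRB = 73.2° gives RB at -92.40° from the x-axis; with |RB| = 11.9, B = (11.03, -8.930). ∠RBC = 95.4° gives BC at -177.0° from the x-axis; with |BC| = 16.6, C = (-5.549, -9.799). ∠BCF = 75.9° gives CF at 78.90° from the x-axis; with |CF| = 30.0, F = (0.2262, 19.64). ∠CFU = 147.9° gives FU at 46.80° from the x-axis; with |FU| = 21.7, U = (15.08, 35.46). ∠FUH = 116.2° gives UH at -17.00° from the x-axis; with |UH| = 19.2, H = (33.44, 29.84). ∠UHJ = 90.5° gives HJ at -106.5° from the x-axis; with |HJ| = 17.3, J = (28.53, 13.26). Then |BJ| = |J − B| = 28.26.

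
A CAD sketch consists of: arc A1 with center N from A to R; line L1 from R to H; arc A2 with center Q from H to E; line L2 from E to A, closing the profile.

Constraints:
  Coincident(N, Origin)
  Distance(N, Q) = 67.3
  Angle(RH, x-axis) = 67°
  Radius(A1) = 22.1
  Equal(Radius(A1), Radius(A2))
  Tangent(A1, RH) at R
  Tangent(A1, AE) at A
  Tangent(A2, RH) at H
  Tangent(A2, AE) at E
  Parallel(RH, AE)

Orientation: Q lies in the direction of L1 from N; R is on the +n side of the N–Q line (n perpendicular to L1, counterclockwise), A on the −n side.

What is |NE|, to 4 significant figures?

70.84

Tangency of A1 to both parallel lines with radius 22.1 puts R and A at N ± 22.1·n: R = (-20.34, 8.635), A = (20.34, -8.635). Equal radii place H and E the same way about Q: H = Q + 22.1·n = (5.953, 70.59), E = Q − 22.1·n = (46.64, 53.31). Then |NE| = |E − N| = 70.84.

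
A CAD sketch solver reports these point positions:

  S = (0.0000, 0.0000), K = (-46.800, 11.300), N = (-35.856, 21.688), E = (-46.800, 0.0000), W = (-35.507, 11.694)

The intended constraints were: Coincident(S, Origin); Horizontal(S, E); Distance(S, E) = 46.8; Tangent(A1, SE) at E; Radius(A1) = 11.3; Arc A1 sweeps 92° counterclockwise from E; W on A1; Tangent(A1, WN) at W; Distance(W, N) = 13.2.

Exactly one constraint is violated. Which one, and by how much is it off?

Distance(W, N) = 13.2 — off by 3.20.

S = (0.00, 0.00) ✓; S.y = 0.00, E.y = 0.00 ✓; |SE| = 46.80 ✓; ∠(KE, ES) = 90.00° ✓; |KE| = 11.30 ✓; bearing(K→W) − bearing(K→E) = 92.00° ✓; |KW| = 11.30 ✓; ∠(KW, WN) = 90.00° ✓; |WN| = 10.00 ✗.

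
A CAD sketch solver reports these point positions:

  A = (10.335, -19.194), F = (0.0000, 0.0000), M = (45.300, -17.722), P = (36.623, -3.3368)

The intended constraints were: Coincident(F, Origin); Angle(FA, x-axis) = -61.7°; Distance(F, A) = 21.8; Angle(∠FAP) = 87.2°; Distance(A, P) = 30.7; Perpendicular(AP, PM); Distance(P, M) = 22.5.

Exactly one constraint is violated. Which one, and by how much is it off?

Distance(P, M) = 22.5 — off by 5.70.

F = (0.00, 0.00) ✓; FA at -61.70° ✓; |FA| = 21.80 ✓; ∠FAP = 87.20° ✓; |AP| = 30.70 ✓; ∠(AP, PM) = 90.00° ✓; |PM| = 16.80 ✗.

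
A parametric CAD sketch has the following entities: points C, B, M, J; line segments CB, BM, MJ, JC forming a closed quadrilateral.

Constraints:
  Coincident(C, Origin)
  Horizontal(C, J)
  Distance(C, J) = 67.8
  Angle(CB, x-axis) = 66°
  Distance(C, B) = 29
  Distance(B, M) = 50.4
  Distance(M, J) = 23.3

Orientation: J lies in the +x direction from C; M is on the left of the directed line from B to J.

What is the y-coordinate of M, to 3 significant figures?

22.6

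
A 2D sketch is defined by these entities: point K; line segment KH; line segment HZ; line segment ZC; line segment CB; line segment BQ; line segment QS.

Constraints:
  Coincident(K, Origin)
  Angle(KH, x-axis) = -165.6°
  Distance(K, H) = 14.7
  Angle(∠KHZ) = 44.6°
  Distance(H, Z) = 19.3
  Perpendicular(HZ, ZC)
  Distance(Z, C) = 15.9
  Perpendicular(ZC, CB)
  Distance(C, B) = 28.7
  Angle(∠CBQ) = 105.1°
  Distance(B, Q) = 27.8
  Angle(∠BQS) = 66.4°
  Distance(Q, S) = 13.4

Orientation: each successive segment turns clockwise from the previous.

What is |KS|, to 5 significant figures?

23.743

∠CBQ = 105.1° gives BQ at 164.10° from the x-axis; with |BQ| = 27.8, Q = (-32.187, -12.286). ∠BQS = 66.4° gives QS at 50.500° from the x-axis; with |QS| = 13.4, S = (-23.664, -1.9464). Then |KS| = |S − K| = 23.743.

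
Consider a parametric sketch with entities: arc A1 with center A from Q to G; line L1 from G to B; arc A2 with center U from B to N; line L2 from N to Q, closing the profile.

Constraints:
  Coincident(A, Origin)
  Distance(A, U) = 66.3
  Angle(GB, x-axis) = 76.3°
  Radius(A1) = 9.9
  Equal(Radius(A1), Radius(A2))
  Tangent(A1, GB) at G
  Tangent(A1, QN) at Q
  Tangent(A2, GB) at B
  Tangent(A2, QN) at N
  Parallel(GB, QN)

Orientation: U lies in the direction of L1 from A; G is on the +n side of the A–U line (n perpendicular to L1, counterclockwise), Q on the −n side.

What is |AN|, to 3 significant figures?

67.0

The slot axis is L1's direction at 76.3°, so u = (cos 76.3°, sin 76.3°) = (0.237, 0.972) and n = (−sin 76.3°, cos 76.3°) = (-0.972, 0.237). A is at the origin and U lies 66.3 along u from A, so U = 66.3·u = (15.7, 64.4). Tangency of A1 to both parallel lines with radius 9.9 puts G and Q at A ± 9.9·n: G = (-9.62, 2.34), Q = (9.62, -2.34). Equal radii place B and N the same way about U: B = U + 9.9·n = (6.08, 66.8), N = U − 9.9·n = (25.3, 62.1). Then |AN| = |N − A| = 67.0.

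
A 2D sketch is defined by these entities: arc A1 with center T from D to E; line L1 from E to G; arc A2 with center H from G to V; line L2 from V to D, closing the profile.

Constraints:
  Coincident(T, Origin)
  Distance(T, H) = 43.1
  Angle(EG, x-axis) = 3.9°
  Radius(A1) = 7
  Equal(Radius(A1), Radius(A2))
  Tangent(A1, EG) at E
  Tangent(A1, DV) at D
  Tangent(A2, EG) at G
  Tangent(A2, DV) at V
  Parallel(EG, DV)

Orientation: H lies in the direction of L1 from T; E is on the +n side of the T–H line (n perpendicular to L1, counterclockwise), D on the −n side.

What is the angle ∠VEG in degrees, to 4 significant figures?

18.00°

Tangency of A1 to both parallel lines with radius 7.0 puts E and D at T ± 7.0·n: E = (-0.4761, 6.984), D = (0.4761, -6.984). Equal radii place G and V the same way about H: G = H + 7.0·n = (42.52, 9.915), V = H − 7.0·n = (43.48, -4.052). Then cos ∠VEG = EV·EG / (|EV||EG|), giving 18.00°.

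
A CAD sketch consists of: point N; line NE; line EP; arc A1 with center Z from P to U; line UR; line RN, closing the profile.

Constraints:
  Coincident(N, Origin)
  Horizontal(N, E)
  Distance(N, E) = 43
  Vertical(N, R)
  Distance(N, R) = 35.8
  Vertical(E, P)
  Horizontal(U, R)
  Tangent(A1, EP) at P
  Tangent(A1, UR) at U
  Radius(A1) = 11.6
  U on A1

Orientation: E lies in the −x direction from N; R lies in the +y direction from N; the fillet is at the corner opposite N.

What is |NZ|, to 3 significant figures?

39.6

N and R share the same x with |NR| = 35.8 and R on the +y side, so R = (0.00, 35.8). The virtual corner opposite N is at (-43.0, 35.8). A1 meets EP tangentially, so ZP is at right angles to EP and tangency of A1 to UR means the radius ZU is perpendicular to UR, with radius 11.6, so the center Z sits 11.6 in from both sides at Z = (-31.4, 24.2). Then |NZ| = |Z − N| = 39.6.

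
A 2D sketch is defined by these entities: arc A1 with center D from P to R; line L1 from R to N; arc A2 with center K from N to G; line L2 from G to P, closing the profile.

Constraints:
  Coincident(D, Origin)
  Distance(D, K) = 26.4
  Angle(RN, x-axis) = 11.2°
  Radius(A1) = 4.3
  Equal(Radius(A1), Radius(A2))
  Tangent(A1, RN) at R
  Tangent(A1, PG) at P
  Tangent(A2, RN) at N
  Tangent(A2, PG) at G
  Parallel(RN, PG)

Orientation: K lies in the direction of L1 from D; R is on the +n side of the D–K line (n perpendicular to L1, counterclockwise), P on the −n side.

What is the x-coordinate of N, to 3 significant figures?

25.1

The slot axis is L1's direction at 11.2°, so u = (cos 11.2°, sin 11.2°) = (0.981, 0.194) and n = (−sin 11.2°, cos 11.2°) = (-0.194, 0.981). D is at the origin and K lies 26.4 along u from D, so K = 26.4·u = (25.9, 5.13). Tangency of A1 to both parallel lines with radius 4.3 puts R and P at D ± 4.3·n: R = (-0.835, 4.22), P = (0.835, -4.22). Equal radii place N and G the same way about K: N = K + 4.3·n = (25.1, 9.35), G = K − 4.3·n = (26.7, 0.910). So N.x = 25.1.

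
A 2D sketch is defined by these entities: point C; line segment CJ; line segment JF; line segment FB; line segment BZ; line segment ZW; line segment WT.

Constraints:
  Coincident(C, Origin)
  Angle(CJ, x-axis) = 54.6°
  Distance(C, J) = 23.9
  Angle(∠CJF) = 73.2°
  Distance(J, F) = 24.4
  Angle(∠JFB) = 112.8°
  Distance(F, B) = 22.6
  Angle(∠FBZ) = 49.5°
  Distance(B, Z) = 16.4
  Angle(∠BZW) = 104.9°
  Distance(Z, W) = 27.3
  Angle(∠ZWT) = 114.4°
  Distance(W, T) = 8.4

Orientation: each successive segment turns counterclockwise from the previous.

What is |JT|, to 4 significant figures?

30.37

∠BZW = 104.9° gives ZW at 74.20° from the x-axis; with |ZW| = 27.3, W = (-0.3951, 36.32). ∠ZWT = 114.4° gives WT at 139.8° from the x-axis; with |WT| = 8.4, T = (-6.811, 41.74). Then |JT| = |T − J| = 30.37.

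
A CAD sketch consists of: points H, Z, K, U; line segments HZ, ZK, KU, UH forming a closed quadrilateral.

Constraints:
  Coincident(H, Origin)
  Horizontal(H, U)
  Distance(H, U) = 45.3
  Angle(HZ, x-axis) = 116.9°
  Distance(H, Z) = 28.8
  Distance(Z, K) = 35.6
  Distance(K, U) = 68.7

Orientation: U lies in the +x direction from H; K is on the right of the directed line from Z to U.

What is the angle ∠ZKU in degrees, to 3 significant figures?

66.8°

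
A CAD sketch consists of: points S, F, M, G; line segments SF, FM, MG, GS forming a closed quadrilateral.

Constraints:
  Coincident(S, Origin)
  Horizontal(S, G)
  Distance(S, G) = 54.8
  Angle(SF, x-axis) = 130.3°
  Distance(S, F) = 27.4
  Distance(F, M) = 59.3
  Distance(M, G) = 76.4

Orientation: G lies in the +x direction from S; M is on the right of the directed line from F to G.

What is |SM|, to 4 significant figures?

39.75

Checks: |FM| = 59.30 ✓; |MG| = 76.40 ✓.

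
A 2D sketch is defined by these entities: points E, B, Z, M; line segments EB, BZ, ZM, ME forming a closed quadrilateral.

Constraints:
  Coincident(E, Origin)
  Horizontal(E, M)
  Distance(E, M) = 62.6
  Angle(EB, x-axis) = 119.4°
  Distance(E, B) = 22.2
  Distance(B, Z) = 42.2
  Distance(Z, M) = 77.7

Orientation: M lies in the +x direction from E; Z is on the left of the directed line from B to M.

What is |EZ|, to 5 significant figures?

57.191

E is at the origin; EM is horizontal with |EM| = 62.6 and M in +x, so M = (62.6, 0). EB runs at 119.4° with |EB| = 22.2, so B = (-10.898, 19.341). Z is determined by |BZ| = 42.2 and |ZM| = 77.7 together: it lies at the intersection of circle(B, 42.2) and circle(M, 77.7). With |BM| = 76.000, the foot of the radical line on BM is 9.9973 from B and the perpendicular offset is √(42.2² − 9.9973²) = 40.999. Taking the left-of-BM solution: Z = (9.2036, 56.446).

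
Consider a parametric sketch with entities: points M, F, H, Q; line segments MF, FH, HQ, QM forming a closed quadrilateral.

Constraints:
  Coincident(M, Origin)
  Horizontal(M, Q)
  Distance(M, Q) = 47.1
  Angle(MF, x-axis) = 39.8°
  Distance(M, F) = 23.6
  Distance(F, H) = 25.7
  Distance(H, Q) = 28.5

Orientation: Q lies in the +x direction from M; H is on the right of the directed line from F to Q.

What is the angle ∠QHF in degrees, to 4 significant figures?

73.94°

Checks: M.y = 0.00, Q.y = 0.00 ✓; |FH| = 25.70 ✓; |HQ| = 28.50 ✓.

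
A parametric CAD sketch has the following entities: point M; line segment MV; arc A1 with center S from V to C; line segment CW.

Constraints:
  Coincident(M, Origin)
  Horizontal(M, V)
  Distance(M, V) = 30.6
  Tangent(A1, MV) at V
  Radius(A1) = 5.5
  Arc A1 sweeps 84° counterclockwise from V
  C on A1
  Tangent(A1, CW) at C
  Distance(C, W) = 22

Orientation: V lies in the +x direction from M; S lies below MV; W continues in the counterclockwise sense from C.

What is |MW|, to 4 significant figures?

35.21

On A1, V sits at bearing 90° from S; an 84° counterclockwise sweep puts C at bearing 174°, so C = S + 5.5·(cos 174°, sin 174°) = (25.13, -4.925). Tangency of A1 to CW means the radius SC is perpendicular to CW, so CW runs along (−sin 174°, cos 174°); with |CW| = 22.0, W = (22.83, -26.80). Then |MW| = |W − M| = 35.21.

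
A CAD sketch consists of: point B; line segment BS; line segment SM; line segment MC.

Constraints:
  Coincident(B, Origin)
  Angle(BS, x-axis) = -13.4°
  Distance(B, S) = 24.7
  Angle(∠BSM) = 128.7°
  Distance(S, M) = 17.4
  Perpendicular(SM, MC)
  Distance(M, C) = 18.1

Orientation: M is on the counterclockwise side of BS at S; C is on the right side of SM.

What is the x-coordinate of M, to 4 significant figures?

37.76

B is at the origin; BS runs at -13.4° with length 24.7, so S = 24.7·(cos -13.4°, sin -13.4°) = (24.03, -5.724). ∠BSM = 128.7°, so SM runs at -13.4° + (180° − 128.7°) = 37.90° from the x-axis; with |SM| = 17.4, M = S + 17.4·(cos 37.90°, sin 37.90°) = (37.76, 4.964). So M.x = 37.76.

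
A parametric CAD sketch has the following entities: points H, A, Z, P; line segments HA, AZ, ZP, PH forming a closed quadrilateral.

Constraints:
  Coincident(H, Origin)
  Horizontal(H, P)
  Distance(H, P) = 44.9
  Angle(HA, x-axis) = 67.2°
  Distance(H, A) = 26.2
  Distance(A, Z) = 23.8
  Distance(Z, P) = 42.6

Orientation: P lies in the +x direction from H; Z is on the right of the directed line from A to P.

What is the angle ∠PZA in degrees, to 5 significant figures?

73.070°

H is at the origin; HP is horizontal with |HP| = 44.9 and P in +x, so P = (44.9, 0). HA runs at 67.2° with |HA| = 26.2, so A = (10.153, 24.153). Z is determined by |AZ| = 23.8 and |ZP| = 42.6 together: it lies at the intersection of circle(A, 23.8) and circle(P, 42.6). With |AP| = 42.317, the foot of the radical line on AP is 6.4088 from A and the perpendicular offset is √(23.8² − 6.4088²) = 22.921. Taking the right-of-AP solution: Z = (2.3329, 1.6742).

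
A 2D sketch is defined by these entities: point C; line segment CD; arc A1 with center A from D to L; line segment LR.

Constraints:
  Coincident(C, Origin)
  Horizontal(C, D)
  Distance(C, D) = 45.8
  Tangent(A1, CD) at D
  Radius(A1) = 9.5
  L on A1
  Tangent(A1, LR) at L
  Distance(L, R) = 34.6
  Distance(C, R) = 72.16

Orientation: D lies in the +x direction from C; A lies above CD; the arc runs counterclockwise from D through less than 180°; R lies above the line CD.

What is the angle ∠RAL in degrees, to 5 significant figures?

74.647°

C is at the origin; CD is horizontal with |CD| = 45.8 and D on the +x side, so D = (45.800, 0.0000). The tangent condition forces AD to be normal to CD, so A = D + (0, 9.5) = (45.800, 9.5000). Since AL ⟂ LR (tangency), |AR| = √(9.5² + 34.6²) = 35.880 regardless of where L sits on A1. So R lies on both circle(C, 72.16) and circle(A, 35.880); the above-CD intersection is R = (57.683, 43.356). L is the foot of the tangent from R: L = (55.277, 8.8393).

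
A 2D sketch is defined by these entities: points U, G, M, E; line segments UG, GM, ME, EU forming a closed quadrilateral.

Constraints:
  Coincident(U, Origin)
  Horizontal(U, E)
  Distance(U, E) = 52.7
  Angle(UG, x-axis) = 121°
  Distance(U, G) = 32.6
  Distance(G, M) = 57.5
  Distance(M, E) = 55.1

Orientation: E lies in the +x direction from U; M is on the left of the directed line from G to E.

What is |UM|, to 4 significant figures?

63.09

U is at the origin; UE is horizontal with |UE| = 52.7 and E in +x, so E = (52.7, 0). UG runs at 121.0° with |UG| = 32.6, so G = (-16.79, 27.94). M is determined by |GM| = 57.5 and |ME| = 55.1 together: it lies at the intersection of circle(G, 57.5) and circle(E, 55.1). With |GE| = 74.90, the foot of the radical line on GE is 39.25 from G and the perpendicular offset is √(57.5² − 39.25²) = 42.02. Taking the left-of-GE solution: M = (35.30, 52.28).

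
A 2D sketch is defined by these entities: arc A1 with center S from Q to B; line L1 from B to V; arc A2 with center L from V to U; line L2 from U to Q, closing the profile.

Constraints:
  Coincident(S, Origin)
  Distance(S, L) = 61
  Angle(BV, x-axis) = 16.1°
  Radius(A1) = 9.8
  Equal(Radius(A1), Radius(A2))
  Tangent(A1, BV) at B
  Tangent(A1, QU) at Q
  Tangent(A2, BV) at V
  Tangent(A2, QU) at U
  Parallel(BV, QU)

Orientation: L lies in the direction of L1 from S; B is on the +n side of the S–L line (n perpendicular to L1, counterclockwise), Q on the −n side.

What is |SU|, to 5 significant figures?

61.782

The slot axis is L1's direction at 16.1°, so u = (cos 16.1°, sin 16.1°) = (0.96078, 0.27731) and n = (−sin 16.1°, cos 16.1°) = (-0.27731, 0.96078). S is at the origin and L lies 61.0 along u from S, so L = 61.0·u = (58.608, 16.916). Tangency of A1 to both parallel lines with radius 9.8 puts B and Q at S ± 9.8·n: B = (-2.7177, 9.4156), Q = (2.7177, -9.4156). Equal radii place V and U the same way about L: V = L + 9.8·n = (55.890, 26.332), U = L − 9.8·n = (61.325, 7.5006). Then |SU| = |U − S| = 61.782.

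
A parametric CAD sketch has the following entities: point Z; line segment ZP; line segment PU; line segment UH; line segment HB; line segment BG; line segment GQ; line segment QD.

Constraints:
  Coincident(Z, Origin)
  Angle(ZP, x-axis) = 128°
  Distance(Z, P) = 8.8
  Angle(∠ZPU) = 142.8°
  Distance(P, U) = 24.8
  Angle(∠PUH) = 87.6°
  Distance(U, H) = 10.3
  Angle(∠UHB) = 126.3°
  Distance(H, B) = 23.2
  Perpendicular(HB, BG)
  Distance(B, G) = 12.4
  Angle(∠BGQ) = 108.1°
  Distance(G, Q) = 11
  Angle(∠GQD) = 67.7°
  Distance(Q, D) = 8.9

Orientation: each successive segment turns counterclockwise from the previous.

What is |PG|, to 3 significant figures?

13.1

Z is at the origin; ZP runs at 128.0° with length 8.8, so P = (-5.42, 6.93). ∠ZPU = 142.8° gives PU at 165° from the x-axis; with |PU| = 24.8, U = (-29.4, 13.3). ∠PUH = 87.6° gives UH at -102° from the x-axis; with |UH| = 10.3, H = (-31.6, 3.21). ∠UHB = 126.3° gives HB at -48.7° from the x-axis; with |HB| = 23.2, B = (-16.3, -14.2). HB ⟂ BG, so BG runs at 41.3°; with |BG| = 12.4, G = (-6.98, -6.04). Then |PG| = |G − P| = 13.1.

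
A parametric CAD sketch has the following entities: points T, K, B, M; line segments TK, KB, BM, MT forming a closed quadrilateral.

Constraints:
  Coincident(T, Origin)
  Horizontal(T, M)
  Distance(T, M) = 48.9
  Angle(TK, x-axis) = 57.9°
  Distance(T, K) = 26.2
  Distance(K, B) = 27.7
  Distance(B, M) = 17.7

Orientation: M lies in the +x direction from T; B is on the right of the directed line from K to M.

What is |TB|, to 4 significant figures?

31.21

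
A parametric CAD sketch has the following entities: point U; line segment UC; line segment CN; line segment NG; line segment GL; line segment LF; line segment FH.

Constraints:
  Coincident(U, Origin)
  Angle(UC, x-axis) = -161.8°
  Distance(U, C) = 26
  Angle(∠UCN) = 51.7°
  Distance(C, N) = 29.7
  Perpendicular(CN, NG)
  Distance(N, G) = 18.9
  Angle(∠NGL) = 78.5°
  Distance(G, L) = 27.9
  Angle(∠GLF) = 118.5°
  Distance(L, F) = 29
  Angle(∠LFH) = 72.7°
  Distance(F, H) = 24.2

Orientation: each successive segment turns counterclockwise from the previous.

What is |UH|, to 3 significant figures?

34.7

∠GLF = 118.5° gives LF at -140° from the x-axis; with |LF| = 29.0, F = (-37.7, -16.7). ∠LFH = 72.7° gives FH at -33.2° from the x-axis; with |FH| = 24.2, H = (-17.5, -30.0). Then |UH| = |H − U| = 34.7.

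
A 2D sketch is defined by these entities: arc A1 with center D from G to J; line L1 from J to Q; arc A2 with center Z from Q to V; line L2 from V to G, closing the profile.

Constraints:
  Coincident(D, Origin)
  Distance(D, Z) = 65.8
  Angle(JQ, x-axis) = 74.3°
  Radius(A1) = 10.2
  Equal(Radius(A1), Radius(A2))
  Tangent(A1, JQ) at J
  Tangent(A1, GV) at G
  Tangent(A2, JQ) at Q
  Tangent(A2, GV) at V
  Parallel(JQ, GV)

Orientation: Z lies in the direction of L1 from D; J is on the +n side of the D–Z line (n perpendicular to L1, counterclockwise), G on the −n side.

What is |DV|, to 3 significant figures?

66.6

The slot axis is L1's direction at 74.3°, so u = (cos 74.3°, sin 74.3°) = (0.271, 0.963) and n = (−sin 74.3°, cos 74.3°) = (-0.963, 0.271). D is at the origin and Z lies 65.8 along u from D, so Z = 65.8·u = (17.8, 63.3). Tangency of A1 to both parallel lines with radius 10.2 puts J and G at D ± 10.2·n: J = (-9.82, 2.76), G = (9.82, -2.76). Equal radii place Q and V the same way about Z: Q = Z + 10.2·n = (7.99, 66.1), V = Z − 10.2·n = (27.6, 60.6). Then |DV| = |V − D| = 66.6.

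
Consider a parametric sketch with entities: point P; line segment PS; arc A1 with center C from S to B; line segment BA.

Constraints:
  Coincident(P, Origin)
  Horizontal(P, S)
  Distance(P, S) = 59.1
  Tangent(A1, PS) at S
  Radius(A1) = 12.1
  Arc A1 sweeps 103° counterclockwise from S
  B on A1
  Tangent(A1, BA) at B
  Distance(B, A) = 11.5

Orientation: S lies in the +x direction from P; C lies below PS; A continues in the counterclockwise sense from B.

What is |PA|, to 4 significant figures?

56.28

On A1, S sits at bearing 90° from C; a 103° counterclockwise sweep puts B at bearing 193°, so B = C + 12.1·(cos 193°, sin 193°) = (47.31, -14.82). The tangent condition forces CB to be normal to BA, so BA runs along (−sin 193°, cos 193°); with |BA| = 11.5, A = (49.90, -26.03). Then |PA| = |A − P| = 56.28.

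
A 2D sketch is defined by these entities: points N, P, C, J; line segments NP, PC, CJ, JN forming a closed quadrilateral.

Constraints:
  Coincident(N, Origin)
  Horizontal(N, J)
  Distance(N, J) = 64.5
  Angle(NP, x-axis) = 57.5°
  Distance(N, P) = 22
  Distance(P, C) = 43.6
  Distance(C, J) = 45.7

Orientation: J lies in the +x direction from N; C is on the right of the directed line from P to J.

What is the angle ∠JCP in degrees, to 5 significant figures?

77.389°

Checks: N = (0.00, 0.00) ✓; |PC| = 43.60 ✓; |CJ| = 45.70 ✓.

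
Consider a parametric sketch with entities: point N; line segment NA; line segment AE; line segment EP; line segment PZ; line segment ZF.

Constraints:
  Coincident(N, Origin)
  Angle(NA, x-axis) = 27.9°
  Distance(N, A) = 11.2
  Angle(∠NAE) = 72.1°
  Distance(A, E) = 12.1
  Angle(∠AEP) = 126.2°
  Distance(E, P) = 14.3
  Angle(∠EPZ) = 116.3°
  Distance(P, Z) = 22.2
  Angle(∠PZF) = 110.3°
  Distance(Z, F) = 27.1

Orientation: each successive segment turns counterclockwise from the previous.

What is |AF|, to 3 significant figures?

32.4

∠EPZ = 116.3° gives PZ at -107° from the x-axis; with |PZ| = 22.2, Z = (-19.3, -9.97). ∠PZF = 110.3° gives ZF at -37.0° from the x-axis; with |ZF| = 27.1, F = (2.39, -26.3). Then |AF| = |F − A| = 32.4.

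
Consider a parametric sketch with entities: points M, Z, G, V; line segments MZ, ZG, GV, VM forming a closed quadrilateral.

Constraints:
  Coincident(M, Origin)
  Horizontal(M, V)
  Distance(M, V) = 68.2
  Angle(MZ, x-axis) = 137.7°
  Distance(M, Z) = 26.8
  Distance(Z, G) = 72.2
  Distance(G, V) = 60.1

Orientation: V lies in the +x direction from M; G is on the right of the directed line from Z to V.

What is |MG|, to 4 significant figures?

46.19

M is at the origin; MV is horizontal with |MV| = 68.2 and V in +x, so V = (68.2, 0). MZ runs at 137.7° with |MZ| = 26.8, so Z = (-19.82, 18.04). G is determined by |ZG| = 72.2 and |GV| = 60.1 together: it lies at the intersection of circle(Z, 72.2) and circle(V, 60.1). With |ZV| = 89.85, the foot of the radical line on ZV is 53.83 from Z and the perpendicular offset is √(72.2² − 53.83²) = 48.11. Taking the right-of-ZV solution: G = (23.26, -39.90).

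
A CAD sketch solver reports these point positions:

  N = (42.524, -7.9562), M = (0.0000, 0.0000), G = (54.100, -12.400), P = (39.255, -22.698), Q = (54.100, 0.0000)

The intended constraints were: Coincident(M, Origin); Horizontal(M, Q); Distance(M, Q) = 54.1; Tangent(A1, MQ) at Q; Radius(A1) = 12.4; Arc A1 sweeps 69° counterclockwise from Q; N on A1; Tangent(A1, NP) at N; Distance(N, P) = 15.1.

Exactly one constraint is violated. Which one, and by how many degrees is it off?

Tangent(A1, NP) at N — off by 8.50°.

M = (0.00, 0.00) ✓; M.y = 0.00, Q.y = 0.00 ✓; |MQ| = 54.10 ✓; ∠(GQ, QM) = 90.00° ✓; |GQ| = 12.40 ✓; bearing(G→N) − bearing(G→Q) = 69.00° ✓; |GN| = 12.40 ✓; ∠(GN, NP) = 81.50° ✗; |NP| = 15.10 ✓.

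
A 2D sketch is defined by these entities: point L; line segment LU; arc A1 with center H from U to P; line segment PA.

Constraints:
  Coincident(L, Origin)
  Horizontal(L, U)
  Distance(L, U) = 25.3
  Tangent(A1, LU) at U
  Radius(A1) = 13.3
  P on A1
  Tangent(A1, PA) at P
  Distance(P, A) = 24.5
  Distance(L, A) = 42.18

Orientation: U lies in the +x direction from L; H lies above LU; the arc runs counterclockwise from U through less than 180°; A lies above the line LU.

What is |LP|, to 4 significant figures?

41.23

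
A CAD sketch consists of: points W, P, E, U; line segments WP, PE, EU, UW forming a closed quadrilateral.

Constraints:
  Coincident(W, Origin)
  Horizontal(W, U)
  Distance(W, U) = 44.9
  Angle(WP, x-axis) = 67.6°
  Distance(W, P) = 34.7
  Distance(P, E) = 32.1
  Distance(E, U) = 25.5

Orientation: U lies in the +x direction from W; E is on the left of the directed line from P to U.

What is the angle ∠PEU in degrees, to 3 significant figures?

102°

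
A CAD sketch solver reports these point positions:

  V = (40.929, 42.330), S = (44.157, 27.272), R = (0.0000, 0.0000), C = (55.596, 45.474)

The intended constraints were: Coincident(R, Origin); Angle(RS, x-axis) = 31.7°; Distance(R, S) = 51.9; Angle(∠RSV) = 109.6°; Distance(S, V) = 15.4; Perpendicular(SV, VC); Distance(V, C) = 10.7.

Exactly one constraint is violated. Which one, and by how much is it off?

Distance(V, C) = 10.7 — off by 4.30.

R = (0.00, 0.00) ✓; RS at 31.70° ✓; |RS| = 51.90 ✓; ∠RSV = 109.6° ✓; |SV| = 15.40 ✓; ∠(SV, VC) = 90.00° ✓; |VC| = 15.00 ✗.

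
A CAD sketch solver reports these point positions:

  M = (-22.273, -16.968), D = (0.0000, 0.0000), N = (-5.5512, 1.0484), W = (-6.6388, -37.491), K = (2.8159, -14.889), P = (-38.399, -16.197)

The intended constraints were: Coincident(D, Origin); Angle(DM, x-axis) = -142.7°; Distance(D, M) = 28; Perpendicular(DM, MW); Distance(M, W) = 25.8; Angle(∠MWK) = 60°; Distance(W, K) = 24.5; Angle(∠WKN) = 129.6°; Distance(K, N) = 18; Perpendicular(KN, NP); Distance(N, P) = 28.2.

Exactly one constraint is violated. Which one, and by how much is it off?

Distance(N, P) = 28.2 — off by 8.90.

D = (0.00, 0.00) ✓; DM at -142.7° ✓; |DM| = 28.00 ✓; ∠(DM, MW) = 90.00° ✓; |MW| = 25.80 ✓; ∠MWK = 60.00° ✓; |WK| = 24.50 ✓; ∠WKN = 129.6° ✓; |KN| = 18.00 ✓; ∠(KN, NP) = 90.00° ✓; |NP| = 37.10 ✗.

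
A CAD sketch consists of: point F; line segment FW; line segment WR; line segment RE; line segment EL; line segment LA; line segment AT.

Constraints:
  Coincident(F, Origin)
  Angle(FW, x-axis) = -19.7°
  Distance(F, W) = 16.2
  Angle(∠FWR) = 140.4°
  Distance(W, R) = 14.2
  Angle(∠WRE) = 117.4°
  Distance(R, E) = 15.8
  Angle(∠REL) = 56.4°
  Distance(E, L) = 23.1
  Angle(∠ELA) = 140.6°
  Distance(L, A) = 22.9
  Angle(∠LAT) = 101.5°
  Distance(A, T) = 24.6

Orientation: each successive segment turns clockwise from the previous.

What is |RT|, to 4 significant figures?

30.92

∠ELA = 140.6° gives LA at 75.10° from the x-axis; with |LA| = 22.9, A = (10.46, 12.07). ∠LAT = 101.5° gives AT at -3.400° from the x-axis; with |AT| = 24.6, T = (35.02, 10.61). Then |RT| = |T − R| = 30.92.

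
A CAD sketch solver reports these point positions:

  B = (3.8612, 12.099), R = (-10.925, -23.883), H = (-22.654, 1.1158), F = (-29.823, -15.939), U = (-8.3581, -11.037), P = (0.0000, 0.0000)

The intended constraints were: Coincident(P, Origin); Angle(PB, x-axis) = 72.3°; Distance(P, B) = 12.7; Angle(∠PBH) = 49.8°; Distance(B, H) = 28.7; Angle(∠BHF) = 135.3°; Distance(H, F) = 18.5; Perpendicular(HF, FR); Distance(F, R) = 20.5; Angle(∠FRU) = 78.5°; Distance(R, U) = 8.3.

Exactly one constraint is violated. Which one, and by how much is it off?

Distance(R, U) = 8.3 — off by 4.80.

P = (0.00, 0.00) ✓; PB at 72.30° ✓; |PB| = 12.70 ✓; ∠PBH = 49.80° ✓; |BH| = 28.70 ✓; ∠BHF = 135.3° ✓; |HF| = 18.50 ✓; ∠(HF, FR) = 90.00° ✓; |FR| = 20.50 ✓; ∠FRU = 78.50° ✓; |RU| = 13.10 ✗.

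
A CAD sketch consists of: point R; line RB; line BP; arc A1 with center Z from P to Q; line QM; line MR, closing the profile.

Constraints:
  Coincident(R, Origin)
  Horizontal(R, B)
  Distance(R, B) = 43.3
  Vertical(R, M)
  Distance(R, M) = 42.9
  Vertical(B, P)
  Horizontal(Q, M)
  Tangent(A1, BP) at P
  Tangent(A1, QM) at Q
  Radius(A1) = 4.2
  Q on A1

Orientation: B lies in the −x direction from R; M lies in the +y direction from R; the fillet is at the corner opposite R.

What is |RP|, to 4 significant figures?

58.07

R is at the origin; RB is horizontal with |RB| = 43.3 and B on the −x side, so B = (-43.30, 0.000). RM is vertical with |RM| = 42.9 and M on the +y side, so M = (0.000, 42.90). The virtual corner opposite R is at (-43.30, 42.90). A1 meets BP tangentially, so ZP is at right angles to BP and since A1 is tangent to QM there, ZQ ⟂ QM, with radius 4.2, so the center Z sits 4.2 in from both sides at Z = (-39.10, 38.70). That places the tangent points at P = (-43.30, 38.70) on BP and Q = (-39.10, 42.90) on QM. Then |RP| = |P − R| = 58.07.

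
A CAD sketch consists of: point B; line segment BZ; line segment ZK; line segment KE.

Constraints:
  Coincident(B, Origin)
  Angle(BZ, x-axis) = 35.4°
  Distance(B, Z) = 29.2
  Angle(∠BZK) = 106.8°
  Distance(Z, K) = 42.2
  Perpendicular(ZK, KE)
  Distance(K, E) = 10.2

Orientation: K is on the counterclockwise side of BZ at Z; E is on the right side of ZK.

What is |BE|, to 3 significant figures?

63.4

B is at the origin; BZ runs at 35.4° with length 29.2, so Z = 29.2·(cos 35.4°, sin 35.4°) = (23.8, 16.9). ∠BZK = 106.8°, so ZK runs at 35.4° + (180° − 106.8°) = 109° from the x-axis; with |ZK| = 42.2, K = Z + 42.2·(cos 109°, sin 109°) = (10.3, 56.9). ZK ⟂ KE; with |KE| = 10.2 on the right of ZK, E = K + 10.2·(0.948, 0.319) = (20.0, 60.2). Then |BE| = |E − B| = 63.4.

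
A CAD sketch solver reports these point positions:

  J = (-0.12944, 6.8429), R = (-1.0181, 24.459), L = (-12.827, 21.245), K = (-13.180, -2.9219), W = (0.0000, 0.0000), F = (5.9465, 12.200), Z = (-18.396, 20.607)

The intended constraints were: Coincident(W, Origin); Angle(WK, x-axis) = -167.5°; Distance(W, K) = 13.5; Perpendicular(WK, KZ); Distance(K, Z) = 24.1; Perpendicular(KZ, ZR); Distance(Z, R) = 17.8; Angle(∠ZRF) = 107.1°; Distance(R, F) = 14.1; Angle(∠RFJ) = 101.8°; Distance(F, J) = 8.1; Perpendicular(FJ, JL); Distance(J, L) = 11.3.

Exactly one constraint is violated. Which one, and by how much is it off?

Distance(J, L) = 11.3 — off by 7.90.

W = (0.00, 0.00) ✓; WK at -167.5° ✓; |WK| = 13.50 ✓; ∠(WK, KZ) = 90.00° ✓; |KZ| = 24.10 ✓; ∠(KZ, ZR) = 90.00° ✓; |ZR| = 17.80 ✓; ∠ZRF = 107.1° ✓; |RF| = 14.10 ✓; ∠RFJ = 101.8° ✓; |FJ| = 8.100 ✓; ∠(FJ, JL) = 90.00° ✓; |JL| = 19.20 ✗.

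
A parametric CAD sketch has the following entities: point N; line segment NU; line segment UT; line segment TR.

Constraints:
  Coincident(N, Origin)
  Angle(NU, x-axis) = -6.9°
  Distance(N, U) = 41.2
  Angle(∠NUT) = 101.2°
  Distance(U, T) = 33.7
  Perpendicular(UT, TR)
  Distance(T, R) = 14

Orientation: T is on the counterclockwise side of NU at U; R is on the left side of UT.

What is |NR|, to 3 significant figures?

49.4

N is at the origin; NU runs at -6.9° with length 41.2, so U = 41.2·(cos -6.9°, sin -6.9°) = (40.9, -4.95). ∠NUT = 101.2°, so UT runs at -6.9° + (180° − 101.2°) = 71.9° from the x-axis; with |UT| = 33.7, T = U + 33.7·(cos 71.9°, sin 71.9°) = (51.4, 27.1). UT is perpendicular to TR; with |TR| = 14.0 on the left of UT, R = T + 14.0·(-0.951, 0.311) = (38.1, 31.4). Then |NR| = |R − N| = 49.4.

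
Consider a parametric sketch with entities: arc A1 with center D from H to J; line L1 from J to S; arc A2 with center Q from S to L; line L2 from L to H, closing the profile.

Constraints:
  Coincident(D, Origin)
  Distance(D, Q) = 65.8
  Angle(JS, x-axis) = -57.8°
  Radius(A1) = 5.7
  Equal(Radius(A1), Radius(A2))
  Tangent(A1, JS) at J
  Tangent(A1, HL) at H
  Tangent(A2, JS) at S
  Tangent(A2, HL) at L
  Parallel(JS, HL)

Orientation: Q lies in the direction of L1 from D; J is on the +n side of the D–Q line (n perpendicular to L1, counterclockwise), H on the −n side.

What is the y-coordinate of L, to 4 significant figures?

-58.72

Tangency of A1 to both parallel lines with radius 5.7 puts J and H at D ± 5.7·n: J = (4.823, 3.037), H = (-4.823, -3.037). Equal radii place S and L the same way about Q: S = Q + 5.7·n = (39.89, -52.64), L = Q − 5.7·n = (30.24, -58.72). So L.y = -58.72.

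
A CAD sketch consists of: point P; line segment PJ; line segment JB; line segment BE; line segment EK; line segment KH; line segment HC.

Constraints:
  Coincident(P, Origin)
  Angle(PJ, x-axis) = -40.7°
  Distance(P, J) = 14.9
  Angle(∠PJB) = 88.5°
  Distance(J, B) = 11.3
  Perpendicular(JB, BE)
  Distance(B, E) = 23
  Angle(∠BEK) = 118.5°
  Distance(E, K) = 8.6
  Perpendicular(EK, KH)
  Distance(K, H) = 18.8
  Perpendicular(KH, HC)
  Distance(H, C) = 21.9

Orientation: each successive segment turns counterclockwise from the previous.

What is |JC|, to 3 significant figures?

14.0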